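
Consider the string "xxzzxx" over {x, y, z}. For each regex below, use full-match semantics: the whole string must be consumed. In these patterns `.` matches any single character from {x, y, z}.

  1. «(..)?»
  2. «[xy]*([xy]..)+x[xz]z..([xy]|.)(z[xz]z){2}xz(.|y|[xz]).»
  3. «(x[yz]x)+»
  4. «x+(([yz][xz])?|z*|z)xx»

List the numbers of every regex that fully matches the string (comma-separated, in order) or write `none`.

4

1 → no match
2 → no match
3 → no match
4 → match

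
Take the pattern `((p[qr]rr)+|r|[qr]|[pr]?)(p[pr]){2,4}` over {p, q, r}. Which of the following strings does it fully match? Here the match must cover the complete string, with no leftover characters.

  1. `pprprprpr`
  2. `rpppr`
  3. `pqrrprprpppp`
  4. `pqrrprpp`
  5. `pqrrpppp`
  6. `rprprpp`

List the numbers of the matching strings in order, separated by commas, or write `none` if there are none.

1 → match
2 → match
3 → match
4 → match
5 → match
6 → match

1, 2, 3, 4, 5, 6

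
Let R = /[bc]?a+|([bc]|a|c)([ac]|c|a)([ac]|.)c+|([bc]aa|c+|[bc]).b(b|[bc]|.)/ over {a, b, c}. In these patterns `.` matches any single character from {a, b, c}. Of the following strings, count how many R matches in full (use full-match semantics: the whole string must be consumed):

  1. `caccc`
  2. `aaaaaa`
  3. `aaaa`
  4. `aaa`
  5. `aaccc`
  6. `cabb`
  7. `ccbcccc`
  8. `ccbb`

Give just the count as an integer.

8

1. `caccc` → match
2. `aaaaaa` → match
3. `aaaa` → match
4. `aaa` → match
5. `aaccc` → match
6. `cabb` → match
7. `ccbcccc` → match
8. `ccbb` → match
Total matched: 8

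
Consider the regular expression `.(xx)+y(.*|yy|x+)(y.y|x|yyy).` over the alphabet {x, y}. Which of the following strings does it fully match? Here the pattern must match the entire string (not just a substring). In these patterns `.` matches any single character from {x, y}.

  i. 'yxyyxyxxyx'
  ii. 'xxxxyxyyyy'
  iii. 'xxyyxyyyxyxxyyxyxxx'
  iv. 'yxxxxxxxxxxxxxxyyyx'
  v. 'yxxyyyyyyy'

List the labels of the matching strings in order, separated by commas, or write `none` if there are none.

v

i → no match
ii → no match
iii → no match
iv → no match
v → match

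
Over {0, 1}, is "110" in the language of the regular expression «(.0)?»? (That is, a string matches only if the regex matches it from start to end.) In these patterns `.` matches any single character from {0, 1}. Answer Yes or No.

No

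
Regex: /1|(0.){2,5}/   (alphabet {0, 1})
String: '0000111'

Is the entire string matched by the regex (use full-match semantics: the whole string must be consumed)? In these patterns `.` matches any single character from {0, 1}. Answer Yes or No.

No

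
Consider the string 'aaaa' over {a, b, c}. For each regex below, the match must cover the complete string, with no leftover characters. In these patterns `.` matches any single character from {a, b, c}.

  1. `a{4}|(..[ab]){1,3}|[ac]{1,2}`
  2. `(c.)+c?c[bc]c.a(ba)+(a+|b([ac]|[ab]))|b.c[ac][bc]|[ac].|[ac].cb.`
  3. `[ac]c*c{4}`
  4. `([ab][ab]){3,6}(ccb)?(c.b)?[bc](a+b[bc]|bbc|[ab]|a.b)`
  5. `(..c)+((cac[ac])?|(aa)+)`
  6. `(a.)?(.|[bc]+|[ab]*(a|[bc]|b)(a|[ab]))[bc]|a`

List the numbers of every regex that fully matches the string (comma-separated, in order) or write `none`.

1

1 → match
2 → no match
3 → no match — must end with 'c'
4 → no match
5 → no match
6 → no match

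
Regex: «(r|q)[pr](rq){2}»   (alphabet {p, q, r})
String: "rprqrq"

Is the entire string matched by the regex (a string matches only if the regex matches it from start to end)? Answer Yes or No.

Yes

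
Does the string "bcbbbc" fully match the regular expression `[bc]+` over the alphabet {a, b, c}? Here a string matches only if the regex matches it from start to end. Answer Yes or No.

Yes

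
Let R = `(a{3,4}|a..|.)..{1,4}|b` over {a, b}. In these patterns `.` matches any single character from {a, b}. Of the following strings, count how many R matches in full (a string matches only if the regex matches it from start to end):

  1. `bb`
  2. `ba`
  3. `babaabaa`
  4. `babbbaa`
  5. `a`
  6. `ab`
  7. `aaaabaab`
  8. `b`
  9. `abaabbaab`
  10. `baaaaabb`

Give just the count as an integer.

1 → no match
2 → no match
3 → no match
4 → no match
5 → no match
6 → no match
7 → match
8 → match
9 → no match
10 → no match
Total matched: 2

2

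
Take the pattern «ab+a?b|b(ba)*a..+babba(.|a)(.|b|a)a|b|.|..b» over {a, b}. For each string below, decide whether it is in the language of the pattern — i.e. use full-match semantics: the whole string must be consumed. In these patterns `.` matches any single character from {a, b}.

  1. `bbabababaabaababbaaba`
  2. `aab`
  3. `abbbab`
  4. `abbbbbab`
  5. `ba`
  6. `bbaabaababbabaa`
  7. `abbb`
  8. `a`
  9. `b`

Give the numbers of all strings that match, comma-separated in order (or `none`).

1, 2, 3, 4, 6, 7, 8, 9

1 → match
2 → match
3 → match
4 → match
5 → no match
6 → match
7 → match
8 → match
9 → match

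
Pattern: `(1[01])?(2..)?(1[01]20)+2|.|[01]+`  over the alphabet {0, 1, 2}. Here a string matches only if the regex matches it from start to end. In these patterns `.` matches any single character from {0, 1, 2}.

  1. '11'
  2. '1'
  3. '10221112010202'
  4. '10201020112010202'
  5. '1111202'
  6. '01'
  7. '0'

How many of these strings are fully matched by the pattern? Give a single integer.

1 → match
2 → match
3 → match
4 → match
5 → match
6 → match
7 → match
Total matched: 7

7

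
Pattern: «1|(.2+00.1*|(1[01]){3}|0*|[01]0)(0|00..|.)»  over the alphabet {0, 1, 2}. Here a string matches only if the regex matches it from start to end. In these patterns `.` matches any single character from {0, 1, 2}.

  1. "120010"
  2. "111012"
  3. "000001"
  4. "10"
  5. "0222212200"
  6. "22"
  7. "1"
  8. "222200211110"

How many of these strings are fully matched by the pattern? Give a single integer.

4

1. "120010" → match
2. "111012" → no match
3. "000001" → match
4. "10" → no match
5. "0222212200" → no match
6. "22" → no match
7. "1" → match
8. "222200211110" → match
Total matched: 4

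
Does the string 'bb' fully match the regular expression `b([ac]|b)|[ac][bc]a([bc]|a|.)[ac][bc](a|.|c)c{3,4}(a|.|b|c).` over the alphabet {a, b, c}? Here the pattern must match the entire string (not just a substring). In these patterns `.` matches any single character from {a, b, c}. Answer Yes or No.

Yes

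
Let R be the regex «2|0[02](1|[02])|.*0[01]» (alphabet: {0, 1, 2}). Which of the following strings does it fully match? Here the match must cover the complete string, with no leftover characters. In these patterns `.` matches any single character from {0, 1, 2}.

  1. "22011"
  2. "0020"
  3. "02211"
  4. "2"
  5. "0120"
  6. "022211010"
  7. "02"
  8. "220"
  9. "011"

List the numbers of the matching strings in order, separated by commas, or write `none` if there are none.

4

1 → no match
2 → no match
3 → no match
4 → match
5 → no match
6 → no match
7 → no match
8 → no match
9 → no match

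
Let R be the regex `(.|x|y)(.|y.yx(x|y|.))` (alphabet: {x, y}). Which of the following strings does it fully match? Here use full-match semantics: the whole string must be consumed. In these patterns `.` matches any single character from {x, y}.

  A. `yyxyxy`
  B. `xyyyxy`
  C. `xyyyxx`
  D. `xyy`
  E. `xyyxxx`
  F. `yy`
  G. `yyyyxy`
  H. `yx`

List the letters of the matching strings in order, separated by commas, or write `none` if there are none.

A, B, C, F, G, H

A. `yyxyxy` → match
B. `xyyyxy` → match
C. `xyyyxx` → match
D. `xyy` → no match
E. `xyyxxx` → no match
F. `yy` → match
G. `yyyyxy` → match
H. `yx` → match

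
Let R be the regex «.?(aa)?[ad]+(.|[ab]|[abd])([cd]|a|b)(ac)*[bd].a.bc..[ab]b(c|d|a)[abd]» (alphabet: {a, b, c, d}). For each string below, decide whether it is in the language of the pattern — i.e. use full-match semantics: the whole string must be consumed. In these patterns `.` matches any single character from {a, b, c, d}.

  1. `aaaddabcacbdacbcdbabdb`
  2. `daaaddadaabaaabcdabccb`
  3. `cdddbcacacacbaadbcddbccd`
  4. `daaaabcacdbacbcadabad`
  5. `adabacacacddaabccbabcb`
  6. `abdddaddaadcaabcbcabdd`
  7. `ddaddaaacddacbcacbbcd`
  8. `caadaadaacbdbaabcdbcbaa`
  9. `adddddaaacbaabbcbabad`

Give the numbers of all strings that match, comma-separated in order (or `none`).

1, 4, 5, 7

1 → match
2 → no match
3 → no match
4 → match
5 → match
6 → no match
7 → match
8 → no match
9 → no match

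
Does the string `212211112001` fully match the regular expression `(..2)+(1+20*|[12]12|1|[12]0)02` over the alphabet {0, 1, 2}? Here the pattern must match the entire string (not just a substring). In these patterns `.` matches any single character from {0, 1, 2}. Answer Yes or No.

Every match must end with `02`, but `212211112001` does not.

No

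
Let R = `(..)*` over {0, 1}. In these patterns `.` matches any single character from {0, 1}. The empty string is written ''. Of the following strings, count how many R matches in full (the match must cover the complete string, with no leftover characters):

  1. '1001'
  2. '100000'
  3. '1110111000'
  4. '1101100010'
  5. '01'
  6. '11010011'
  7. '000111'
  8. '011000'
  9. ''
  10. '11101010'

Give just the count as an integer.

10

1 → match
2 → match
3 → match
4 → match
5 → match
6 → match
7 → match
8 → match
9 → match
10 → match
Total matched: 10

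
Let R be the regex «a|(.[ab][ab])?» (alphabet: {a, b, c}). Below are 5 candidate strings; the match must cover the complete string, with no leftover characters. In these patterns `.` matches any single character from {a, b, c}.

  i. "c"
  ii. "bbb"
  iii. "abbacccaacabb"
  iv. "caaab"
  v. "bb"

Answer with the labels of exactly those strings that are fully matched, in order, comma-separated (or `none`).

ii

i. "c" → no match
ii. "bbb" → match
iii → no match
iv. "caaab" → no match
v. "bb" → no match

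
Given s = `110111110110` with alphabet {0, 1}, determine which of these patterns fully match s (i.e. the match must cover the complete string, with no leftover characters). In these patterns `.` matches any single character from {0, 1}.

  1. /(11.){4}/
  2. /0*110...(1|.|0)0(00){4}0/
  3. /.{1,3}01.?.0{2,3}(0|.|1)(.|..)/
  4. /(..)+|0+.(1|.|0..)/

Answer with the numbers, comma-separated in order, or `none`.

1 → match
2 → no match — must end with `000`
3 → no match
4 → match

1, 4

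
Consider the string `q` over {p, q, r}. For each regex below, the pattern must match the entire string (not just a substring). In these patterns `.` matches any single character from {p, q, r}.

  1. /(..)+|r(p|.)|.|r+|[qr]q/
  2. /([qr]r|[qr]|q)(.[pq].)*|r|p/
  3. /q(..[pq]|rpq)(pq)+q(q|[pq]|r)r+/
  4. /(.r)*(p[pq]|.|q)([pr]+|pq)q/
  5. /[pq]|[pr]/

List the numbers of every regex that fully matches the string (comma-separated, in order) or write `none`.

1, 2, 5

1 → match
2 → match
3 → no match — must end with `r`
4 → no match
5 → match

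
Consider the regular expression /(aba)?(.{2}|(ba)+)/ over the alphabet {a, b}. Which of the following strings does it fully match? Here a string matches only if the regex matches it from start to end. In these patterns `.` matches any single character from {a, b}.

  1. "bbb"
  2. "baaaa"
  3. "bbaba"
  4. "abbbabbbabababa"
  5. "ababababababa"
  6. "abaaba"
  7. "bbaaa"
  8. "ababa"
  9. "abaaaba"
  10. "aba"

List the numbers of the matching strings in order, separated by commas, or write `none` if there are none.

5, 8

1 → no match
2 → no match
3 → no match
4 → no match
5 → match
6 → no match
7 → no match
8 → match
9 → no match
10 → no match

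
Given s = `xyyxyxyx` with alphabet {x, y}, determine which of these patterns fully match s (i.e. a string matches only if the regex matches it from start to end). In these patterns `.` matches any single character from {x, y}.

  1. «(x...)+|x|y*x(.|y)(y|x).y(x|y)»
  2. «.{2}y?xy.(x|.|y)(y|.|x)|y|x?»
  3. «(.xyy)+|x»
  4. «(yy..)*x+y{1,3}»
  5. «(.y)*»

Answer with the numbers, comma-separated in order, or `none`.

2

1 → no match
2 → match
3 → no match
4 → no match — must end with `y`
5 → no match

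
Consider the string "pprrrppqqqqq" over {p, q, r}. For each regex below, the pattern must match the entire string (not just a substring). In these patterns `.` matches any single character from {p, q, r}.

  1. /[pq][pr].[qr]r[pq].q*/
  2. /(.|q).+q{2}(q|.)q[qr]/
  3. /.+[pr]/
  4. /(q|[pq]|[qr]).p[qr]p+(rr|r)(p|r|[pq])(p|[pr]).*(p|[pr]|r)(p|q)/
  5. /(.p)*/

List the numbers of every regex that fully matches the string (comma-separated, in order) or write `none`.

1, 2

1 → match
2 → match
3 → no match
4 → no match
5 → no match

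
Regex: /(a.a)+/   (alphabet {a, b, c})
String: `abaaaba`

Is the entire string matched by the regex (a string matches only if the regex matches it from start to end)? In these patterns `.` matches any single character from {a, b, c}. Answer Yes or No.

No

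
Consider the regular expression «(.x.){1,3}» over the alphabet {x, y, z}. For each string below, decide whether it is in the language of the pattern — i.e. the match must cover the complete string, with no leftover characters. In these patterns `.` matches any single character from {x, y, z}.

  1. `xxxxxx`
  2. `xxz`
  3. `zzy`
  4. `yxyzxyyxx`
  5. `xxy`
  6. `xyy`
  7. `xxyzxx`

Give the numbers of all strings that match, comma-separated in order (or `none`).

1, 2, 4, 5, 7

1 → match
2 → match
3 → no match
4 → match
5 → match
6 → no match
7 → match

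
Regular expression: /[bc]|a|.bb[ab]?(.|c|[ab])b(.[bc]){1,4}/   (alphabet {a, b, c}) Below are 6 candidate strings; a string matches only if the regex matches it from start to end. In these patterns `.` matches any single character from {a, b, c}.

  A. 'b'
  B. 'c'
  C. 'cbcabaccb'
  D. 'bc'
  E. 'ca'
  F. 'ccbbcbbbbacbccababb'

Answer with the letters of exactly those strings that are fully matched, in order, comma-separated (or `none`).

A → match
B → match
C → no match
D → no match
E → no match
F → no match

A, B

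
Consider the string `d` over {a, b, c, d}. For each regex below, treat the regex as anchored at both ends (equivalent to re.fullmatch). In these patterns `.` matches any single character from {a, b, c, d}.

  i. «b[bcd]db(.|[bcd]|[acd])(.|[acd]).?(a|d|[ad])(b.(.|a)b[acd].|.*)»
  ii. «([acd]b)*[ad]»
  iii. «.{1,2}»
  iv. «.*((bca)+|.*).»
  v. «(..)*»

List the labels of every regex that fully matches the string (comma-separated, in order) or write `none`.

i → no match — must start with `b`
ii → match
iii → match
iv → match
v → no match

ii, iii, iv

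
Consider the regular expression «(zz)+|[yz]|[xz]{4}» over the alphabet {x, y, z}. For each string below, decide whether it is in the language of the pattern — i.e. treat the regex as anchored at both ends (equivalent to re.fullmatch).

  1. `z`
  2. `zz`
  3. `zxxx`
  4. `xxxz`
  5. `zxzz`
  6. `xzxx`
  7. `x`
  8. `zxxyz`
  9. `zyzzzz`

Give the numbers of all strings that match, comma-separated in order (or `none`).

1, 2, 3, 4, 5, 6

1 → match
2 → match
3 → match
4 → match
5 → match
6 → match
7 → no match
8 → no match
9 → no match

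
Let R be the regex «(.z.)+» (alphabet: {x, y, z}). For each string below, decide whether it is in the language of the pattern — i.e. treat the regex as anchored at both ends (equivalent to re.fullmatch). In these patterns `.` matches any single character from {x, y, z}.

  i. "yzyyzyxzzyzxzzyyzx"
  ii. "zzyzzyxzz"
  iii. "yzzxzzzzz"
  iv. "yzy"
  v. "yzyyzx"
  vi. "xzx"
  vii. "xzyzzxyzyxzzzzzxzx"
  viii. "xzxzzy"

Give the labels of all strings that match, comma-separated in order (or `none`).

i → match
ii → match
iii → match
iv → match
v → match
vi → match
vii → match
viii → match

i, ii, iii, iv, v, vi, vii, viii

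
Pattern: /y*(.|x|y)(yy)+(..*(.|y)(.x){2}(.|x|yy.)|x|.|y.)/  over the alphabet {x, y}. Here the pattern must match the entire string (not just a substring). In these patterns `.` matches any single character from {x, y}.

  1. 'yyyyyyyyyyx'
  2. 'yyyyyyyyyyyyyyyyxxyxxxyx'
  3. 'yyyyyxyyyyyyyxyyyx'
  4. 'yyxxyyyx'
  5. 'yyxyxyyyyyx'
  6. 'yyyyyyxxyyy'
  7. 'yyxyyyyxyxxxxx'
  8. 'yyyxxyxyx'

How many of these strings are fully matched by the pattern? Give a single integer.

1 → match
2 → no match
3 → no match
4 → no match
5 → no match
6 → no match
7 → match
8 → no match
Total matched: 2

2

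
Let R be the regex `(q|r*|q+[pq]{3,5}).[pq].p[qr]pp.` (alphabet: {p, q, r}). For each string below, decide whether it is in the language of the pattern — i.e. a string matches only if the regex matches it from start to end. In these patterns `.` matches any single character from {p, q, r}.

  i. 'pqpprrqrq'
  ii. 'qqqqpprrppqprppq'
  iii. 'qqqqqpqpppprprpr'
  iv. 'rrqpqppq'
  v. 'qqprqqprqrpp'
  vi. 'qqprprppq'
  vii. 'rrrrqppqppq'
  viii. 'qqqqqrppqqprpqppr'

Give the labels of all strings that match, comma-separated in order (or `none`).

vi, vii

i. 'pqpprrqrq' → no match
ii → no match
iii → no match
iv. 'rrqpqppq' → no match
v. 'qqprqqprqrpp' → no match
vi. 'qqprprppq' → match
vii. 'rrrrqppqppq' → match
viii → no match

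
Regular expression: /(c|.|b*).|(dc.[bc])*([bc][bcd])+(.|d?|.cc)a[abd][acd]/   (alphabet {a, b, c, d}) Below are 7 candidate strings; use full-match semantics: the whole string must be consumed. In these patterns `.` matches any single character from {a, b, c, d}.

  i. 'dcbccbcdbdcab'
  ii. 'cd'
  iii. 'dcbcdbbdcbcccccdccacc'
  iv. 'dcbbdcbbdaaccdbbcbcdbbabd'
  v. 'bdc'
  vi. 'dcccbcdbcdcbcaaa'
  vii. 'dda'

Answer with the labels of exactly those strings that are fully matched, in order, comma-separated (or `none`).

i → no match
ii → match
iii → no match
iv → no match
v → no match
vi → no match
vii → no match

ii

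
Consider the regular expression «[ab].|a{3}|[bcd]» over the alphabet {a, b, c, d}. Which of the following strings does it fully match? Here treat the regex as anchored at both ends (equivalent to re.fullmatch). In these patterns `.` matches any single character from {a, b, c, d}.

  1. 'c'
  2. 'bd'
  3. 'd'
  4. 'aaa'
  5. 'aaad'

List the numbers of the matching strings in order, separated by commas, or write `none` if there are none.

1, 2, 3, 4

1 → match
2 → match
3 → match
4 → match
5 → no match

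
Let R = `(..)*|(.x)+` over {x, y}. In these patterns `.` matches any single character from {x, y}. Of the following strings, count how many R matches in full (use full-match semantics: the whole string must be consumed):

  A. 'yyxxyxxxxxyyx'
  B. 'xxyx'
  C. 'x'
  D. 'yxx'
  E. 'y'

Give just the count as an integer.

A → no match
B → match
C → no match
D → no match
E → no match
Total matched: 1

1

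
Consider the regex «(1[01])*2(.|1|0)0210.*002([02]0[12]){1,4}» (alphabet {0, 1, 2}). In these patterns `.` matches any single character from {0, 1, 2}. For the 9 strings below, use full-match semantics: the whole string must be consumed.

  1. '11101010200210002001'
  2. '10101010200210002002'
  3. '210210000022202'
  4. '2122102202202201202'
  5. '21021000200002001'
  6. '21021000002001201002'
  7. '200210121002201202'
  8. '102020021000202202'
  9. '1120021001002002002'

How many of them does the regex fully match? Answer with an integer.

1 → match
2 → match
3 → no match
4 → no match
5 → match
6 → match
7 → match
8 → no match
9 → match
Total matched: 6

6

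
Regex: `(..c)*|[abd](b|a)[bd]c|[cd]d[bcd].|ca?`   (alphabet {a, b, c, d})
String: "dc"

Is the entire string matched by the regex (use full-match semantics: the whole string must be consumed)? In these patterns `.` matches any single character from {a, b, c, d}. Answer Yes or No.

No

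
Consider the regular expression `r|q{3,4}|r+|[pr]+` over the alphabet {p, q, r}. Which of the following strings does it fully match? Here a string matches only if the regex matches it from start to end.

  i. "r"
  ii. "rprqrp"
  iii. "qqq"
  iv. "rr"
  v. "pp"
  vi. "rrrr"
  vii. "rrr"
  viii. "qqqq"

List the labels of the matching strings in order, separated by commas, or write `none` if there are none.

i, iii, iv, v, vi, vii, viii

i → match
ii → no match
iii → match
iv → match
v → match
vi → match
vii → match
viii → match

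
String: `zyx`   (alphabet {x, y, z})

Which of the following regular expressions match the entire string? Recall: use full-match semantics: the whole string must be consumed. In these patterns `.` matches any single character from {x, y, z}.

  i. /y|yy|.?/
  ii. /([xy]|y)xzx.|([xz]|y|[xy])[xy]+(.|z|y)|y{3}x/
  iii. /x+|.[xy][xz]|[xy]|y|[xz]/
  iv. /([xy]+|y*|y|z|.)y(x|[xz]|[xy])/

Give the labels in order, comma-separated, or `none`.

i → no match
ii → match
iii → match
iv → match

ii, iii, iv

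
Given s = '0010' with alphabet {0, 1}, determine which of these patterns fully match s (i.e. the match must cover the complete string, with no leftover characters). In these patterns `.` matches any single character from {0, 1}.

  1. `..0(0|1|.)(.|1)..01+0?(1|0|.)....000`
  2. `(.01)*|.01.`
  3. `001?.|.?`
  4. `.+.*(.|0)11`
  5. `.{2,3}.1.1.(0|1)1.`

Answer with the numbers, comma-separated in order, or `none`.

2, 3

1 → no match — must end with '000'
2 → match
3 → match
4 → no match — must end with '11'
5 → no match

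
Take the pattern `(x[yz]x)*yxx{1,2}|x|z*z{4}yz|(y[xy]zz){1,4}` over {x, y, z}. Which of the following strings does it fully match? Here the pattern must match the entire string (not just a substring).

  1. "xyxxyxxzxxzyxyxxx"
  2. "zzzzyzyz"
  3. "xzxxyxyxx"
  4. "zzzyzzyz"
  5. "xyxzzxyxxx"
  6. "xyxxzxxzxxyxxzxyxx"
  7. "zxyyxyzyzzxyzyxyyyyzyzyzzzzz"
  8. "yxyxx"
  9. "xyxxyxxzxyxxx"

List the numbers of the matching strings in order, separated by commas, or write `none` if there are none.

1 → no match
2 → no match
3 → match
4 → no match
5 → no match
6 → match
7 → no match
8 → no match
9 → match

3, 6, 9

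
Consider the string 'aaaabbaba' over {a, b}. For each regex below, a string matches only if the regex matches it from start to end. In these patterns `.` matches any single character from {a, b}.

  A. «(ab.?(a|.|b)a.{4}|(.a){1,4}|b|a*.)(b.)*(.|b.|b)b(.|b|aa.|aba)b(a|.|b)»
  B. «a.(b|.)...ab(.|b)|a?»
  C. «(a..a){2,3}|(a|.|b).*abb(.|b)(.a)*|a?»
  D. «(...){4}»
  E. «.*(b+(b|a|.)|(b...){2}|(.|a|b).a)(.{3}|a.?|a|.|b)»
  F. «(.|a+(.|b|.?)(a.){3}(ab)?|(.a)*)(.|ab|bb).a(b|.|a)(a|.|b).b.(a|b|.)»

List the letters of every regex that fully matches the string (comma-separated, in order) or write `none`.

A → match
B → match
C → match
D → no match
E → match
F → no match

A, B, C, E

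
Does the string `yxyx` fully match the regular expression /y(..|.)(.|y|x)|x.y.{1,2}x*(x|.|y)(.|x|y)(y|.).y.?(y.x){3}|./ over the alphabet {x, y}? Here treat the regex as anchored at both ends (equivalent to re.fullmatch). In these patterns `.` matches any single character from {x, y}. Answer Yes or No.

Yes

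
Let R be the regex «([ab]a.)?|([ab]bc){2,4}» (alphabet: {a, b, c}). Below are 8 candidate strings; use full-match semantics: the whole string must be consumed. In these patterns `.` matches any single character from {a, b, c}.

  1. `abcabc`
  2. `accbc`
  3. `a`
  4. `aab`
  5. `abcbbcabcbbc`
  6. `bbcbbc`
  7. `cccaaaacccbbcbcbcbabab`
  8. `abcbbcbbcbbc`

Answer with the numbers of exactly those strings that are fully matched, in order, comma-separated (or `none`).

1 → match
2 → no match
3 → no match
4 → match
5 → match
6 → match
7 → no match
8 → match

1, 4, 5, 6, 8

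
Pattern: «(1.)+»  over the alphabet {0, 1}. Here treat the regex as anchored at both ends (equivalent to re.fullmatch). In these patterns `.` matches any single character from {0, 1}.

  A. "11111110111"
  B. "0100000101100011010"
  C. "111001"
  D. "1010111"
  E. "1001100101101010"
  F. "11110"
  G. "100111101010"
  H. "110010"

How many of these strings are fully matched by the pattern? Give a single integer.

0

A → no match
B → no match — must start with "1"
C → no match
D → no match
E → no match
F → no match
G → no match
H → no match
Total matched: 0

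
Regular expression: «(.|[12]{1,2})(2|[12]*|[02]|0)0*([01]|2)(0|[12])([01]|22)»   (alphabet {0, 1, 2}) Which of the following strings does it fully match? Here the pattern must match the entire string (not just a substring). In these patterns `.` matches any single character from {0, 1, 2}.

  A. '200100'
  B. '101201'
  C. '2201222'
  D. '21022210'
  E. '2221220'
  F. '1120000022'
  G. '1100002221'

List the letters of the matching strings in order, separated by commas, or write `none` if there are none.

A, C, E, F

A. '200100' → match
B. '101201' → no match
C. '2201222' → match
D. '21022210' → no match
E. '2221220' → match
F. '1120000022' → match
G. '1100002221' → no match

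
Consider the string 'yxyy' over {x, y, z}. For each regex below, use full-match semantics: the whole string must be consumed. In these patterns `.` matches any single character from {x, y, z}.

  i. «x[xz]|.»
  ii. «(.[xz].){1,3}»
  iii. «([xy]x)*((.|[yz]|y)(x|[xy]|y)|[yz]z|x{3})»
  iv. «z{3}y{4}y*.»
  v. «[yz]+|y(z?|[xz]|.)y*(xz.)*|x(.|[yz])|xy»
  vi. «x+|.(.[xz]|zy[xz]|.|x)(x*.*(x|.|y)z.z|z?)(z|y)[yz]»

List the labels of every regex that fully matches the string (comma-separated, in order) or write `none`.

i → no match
ii → no match
iii → match
iv → no match — must start with 'z'
v → match
vi → match

iii, v, vi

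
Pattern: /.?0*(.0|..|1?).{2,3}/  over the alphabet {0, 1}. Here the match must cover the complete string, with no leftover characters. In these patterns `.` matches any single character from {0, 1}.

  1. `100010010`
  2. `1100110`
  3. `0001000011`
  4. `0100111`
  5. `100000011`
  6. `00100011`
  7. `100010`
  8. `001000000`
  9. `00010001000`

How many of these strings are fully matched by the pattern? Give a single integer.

1 → match
2 → no match
3 → no match
4 → no match
5 → match
6 → no match
7 → match
8 → no match
9 → no match
Total matched: 3

3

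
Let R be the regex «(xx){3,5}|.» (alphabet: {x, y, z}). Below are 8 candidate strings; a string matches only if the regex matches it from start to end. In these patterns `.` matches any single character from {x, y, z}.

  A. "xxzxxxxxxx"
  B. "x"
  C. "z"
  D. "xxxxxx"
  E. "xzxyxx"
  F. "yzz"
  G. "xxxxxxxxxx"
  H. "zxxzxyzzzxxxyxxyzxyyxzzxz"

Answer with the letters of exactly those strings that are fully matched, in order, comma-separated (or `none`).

B, C, D, G

A → no match
B → match
C → match
D → match
E → no match
F → no match
G → match
H → no match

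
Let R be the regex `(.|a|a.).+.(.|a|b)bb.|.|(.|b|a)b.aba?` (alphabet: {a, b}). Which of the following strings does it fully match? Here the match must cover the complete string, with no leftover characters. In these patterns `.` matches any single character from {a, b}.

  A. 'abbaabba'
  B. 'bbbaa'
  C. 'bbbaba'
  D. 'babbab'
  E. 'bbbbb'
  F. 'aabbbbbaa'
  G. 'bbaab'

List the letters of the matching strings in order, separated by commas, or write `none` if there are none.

A, C, G

A → match
B → no match
C → match
D → no match
E → no match
F → no match
G → match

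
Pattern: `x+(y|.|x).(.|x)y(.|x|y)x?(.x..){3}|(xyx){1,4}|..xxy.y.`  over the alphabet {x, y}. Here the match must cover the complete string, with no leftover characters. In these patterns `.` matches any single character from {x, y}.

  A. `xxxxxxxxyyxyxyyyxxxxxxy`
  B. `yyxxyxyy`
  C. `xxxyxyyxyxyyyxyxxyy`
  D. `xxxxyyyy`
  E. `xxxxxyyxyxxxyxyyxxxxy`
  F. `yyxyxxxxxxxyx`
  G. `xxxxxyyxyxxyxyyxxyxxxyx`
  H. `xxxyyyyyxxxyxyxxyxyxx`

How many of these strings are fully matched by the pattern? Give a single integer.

A → match
B → match
C → no match
D → match
E → no match
F → no match
G → match
H → no match
Total matched: 4

4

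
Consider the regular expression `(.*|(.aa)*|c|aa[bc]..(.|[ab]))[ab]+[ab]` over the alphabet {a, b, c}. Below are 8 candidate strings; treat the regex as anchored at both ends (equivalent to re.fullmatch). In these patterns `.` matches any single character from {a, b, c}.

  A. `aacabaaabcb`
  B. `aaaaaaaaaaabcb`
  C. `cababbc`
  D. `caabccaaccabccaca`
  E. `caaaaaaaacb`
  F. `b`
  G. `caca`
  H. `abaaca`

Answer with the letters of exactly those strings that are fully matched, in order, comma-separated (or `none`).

none

A → no match
B → no match
C → no match
D → no match
E → no match
F → no match
G → no match
H → no match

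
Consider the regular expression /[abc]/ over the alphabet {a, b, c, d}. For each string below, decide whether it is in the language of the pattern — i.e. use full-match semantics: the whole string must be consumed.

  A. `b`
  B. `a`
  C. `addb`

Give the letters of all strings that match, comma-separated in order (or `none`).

A, B

A. `b` → match
B. `a` → match
C. `addb` → no match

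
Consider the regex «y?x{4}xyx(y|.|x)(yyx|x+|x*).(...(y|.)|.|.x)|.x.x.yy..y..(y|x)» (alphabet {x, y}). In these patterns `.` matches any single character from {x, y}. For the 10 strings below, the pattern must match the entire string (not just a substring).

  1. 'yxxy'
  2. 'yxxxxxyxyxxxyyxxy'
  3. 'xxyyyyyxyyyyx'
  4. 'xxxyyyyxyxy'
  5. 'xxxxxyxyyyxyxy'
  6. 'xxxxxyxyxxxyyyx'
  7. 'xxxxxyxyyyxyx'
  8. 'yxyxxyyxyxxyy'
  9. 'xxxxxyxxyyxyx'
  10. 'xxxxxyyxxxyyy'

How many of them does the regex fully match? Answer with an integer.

1 → no match
2 → match
3 → no match
4 → no match
5 → no match
6 → match
7 → match
8 → no match
9 → match
10 → no match
Total matched: 4

4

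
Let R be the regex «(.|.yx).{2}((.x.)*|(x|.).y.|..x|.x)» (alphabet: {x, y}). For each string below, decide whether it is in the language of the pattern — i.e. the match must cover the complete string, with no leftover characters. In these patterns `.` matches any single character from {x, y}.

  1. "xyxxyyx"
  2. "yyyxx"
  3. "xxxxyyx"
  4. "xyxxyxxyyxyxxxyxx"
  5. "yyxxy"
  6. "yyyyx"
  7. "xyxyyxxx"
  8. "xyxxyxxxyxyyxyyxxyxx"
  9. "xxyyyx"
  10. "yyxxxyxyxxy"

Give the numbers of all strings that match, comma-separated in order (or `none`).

1 → match
2 → match
3 → match
4 → match
5 → match
6 → match
7 → match
8 → match
9 → match
10 → match

1, 2, 3, 4, 5, 6, 7, 8, 9, 10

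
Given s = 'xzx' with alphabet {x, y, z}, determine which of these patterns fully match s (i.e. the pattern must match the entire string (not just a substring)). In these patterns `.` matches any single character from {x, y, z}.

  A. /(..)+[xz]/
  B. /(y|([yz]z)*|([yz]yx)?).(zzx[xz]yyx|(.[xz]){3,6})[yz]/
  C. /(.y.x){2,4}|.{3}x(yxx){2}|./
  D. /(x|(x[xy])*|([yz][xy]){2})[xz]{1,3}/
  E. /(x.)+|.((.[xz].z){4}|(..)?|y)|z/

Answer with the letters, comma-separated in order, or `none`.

A → match
B → no match
C → no match
D → match
E → match

A, D, E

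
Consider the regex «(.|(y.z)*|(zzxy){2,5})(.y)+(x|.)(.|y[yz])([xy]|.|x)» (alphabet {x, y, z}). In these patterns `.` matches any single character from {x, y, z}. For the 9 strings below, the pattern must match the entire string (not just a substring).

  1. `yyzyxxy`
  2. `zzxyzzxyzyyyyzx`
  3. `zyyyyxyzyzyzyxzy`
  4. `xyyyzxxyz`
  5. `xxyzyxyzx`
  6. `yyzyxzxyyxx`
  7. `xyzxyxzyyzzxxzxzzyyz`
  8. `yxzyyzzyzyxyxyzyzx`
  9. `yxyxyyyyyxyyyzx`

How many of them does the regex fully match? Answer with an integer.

1. `yyzyxxy` → match
2 → match
3 → match
4. `xyyyzxxyz` → no match
5. `xxyzyxyzx` → match
6. `yyzyxzxyyxx` → match
7 → no match
8 → match
9 → match
Total matched: 7

7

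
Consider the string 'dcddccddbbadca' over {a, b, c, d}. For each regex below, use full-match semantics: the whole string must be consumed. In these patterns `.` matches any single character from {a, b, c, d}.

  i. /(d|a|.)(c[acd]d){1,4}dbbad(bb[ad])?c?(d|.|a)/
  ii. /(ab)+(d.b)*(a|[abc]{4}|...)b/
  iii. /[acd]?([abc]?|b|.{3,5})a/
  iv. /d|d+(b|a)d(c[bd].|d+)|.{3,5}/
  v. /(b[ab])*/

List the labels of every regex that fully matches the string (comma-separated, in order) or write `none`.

i

i → match
ii → no match — must start with 'ab'
iii → no match
iv → no match
v → no match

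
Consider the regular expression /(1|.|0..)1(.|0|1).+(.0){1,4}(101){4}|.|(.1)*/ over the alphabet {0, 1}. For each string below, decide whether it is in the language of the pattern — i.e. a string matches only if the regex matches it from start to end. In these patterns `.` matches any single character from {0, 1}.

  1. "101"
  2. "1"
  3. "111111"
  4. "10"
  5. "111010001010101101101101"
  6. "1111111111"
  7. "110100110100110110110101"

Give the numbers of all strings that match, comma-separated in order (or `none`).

2, 3, 5, 6

1. "101" → no match
2. "1" → match
3. "111111" → match
4. "10" → no match
5 → match
6. "1111111111" → match
7 → no match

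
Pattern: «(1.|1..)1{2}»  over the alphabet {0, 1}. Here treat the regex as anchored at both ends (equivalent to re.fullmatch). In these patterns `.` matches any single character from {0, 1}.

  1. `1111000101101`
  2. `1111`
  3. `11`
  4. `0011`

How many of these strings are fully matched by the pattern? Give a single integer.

1

1 → no match
2 → match
3 → no match
4 → no match — must start with `1`
Total matched: 1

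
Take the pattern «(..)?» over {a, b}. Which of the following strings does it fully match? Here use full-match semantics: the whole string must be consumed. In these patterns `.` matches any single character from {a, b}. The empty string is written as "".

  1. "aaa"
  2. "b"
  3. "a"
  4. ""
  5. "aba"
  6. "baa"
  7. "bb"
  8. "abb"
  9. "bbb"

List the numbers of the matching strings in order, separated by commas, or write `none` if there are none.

4, 7

1. "aaa" → no match
2. "b" → no match
3. "a" → no match
4. "" → match
5. "aba" → no match
6. "baa" → no match
7. "bb" → match
8. "abb" → no match
9. "bbb" → no match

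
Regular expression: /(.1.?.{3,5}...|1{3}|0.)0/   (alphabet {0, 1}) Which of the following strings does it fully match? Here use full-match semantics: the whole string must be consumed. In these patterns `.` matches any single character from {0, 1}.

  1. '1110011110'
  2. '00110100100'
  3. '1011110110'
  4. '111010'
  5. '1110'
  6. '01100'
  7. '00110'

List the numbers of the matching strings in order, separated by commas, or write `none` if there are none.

1, 5

1 → match
2 → no match
3 → no match
4 → no match
5 → match
6 → no match
7 → no match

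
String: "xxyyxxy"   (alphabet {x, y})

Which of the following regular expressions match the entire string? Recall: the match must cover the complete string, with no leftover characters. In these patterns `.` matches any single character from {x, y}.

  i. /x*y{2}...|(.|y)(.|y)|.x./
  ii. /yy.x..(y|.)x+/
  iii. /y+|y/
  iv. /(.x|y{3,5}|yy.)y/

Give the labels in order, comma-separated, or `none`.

i

i → match
ii → no match — must start with "yy"
iii → no match — must start with "y"
iv → no match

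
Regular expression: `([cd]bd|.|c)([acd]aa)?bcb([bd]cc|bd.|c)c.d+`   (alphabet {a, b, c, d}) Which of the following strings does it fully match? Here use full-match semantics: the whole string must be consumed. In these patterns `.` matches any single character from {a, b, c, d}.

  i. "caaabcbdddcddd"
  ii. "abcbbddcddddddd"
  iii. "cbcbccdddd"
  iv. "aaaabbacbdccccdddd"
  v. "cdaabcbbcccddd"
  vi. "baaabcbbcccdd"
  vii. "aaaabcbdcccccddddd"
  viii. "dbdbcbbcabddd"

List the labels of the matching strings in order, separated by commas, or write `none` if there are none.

i → no match
ii → match
iii → match
iv → no match
v → match
vi → match
vii → no match
viii → no match

ii, iii, v, vi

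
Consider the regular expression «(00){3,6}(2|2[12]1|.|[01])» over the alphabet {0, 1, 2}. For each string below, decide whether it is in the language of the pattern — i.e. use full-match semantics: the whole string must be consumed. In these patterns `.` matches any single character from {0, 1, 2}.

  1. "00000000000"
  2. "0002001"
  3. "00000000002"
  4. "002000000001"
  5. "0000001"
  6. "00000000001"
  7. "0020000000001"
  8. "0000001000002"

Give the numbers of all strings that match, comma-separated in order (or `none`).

1. "00000000000" → match
2. "0002001" → no match
3. "00000000002" → match
4. "002000000001" → no match
5. "0000001" → match
6. "00000000001" → match
7 → no match
8 → no match

1, 3, 5, 6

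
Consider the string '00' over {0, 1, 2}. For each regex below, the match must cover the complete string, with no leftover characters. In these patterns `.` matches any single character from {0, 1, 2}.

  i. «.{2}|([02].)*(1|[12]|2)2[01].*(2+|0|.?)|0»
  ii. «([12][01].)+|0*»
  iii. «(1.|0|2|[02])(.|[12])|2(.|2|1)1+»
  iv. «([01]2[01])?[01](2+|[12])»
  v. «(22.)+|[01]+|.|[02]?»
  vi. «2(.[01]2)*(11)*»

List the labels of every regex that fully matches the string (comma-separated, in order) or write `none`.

i → match
ii → match
iii → match
iv → no match
v → match
vi → no match — must start with '2'

i, ii, iii, v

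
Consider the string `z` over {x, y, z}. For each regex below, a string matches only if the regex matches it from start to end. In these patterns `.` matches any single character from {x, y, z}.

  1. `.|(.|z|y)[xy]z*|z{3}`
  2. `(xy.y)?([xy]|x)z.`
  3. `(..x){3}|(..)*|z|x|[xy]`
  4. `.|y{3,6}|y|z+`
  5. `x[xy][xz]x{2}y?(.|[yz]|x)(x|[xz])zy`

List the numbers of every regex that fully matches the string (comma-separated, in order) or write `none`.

1 → match
2 → no match
3 → match
4 → match
5 → no match — must start with `x`

1, 3, 4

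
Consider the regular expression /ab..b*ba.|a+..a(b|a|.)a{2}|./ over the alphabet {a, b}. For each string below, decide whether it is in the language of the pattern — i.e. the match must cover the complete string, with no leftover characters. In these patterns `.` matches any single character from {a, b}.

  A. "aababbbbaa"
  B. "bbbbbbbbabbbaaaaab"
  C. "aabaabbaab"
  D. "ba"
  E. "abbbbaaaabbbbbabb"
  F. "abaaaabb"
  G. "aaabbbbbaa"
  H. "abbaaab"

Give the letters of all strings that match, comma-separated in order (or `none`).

A → no match
B → no match
C → no match
D → no match
E → no match
F → no match
G → no match
H → no match

none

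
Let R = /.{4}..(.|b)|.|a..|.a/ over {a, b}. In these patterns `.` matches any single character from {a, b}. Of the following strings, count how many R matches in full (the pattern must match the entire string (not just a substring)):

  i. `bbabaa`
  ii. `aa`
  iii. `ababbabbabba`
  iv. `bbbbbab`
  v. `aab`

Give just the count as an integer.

i. `bbabaa` → no match
ii. `aa` → match
iii. `ababbabbabba` → no match
iv. `bbbbbab` → match
v. `aab` → match
Total matched: 3

3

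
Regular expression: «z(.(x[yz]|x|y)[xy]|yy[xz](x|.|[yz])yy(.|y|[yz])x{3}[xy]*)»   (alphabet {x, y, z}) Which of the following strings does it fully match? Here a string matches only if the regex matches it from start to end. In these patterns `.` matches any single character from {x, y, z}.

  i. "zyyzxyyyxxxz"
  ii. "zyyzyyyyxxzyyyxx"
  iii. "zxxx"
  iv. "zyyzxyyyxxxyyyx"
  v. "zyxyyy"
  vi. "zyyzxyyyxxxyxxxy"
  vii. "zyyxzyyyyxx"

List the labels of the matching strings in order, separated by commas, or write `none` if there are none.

i → no match
ii → no match
iii → match
iv → match
v → no match
vi → match
vii → no match

iii, iv, vi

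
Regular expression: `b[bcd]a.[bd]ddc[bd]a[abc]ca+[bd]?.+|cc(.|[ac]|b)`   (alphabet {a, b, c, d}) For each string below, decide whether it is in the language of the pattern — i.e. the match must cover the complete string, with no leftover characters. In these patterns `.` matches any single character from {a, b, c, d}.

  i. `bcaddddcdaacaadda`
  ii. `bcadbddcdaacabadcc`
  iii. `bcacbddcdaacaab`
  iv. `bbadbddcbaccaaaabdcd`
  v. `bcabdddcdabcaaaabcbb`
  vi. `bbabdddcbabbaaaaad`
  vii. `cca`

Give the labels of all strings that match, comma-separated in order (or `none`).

i, ii, iii, iv, v, vii

i → match
ii → match
iii → match
iv → match
v → match
vi → no match
vii. `cca` → match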